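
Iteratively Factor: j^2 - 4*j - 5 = (j + 1)*(j - 5)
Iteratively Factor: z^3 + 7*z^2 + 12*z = (z + 3)*(z^2 + 4*z) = z*(z + 3)*(z + 4)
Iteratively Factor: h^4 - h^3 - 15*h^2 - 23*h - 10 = (h + 1)*(h^3 - 2*h^2 - 13*h - 10) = (h - 5)*(h + 1)*(h^2 + 3*h + 2) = (h - 5)*(h + 1)*(h + 2)*(h + 1)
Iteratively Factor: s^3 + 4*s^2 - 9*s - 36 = (s + 4)*(s^2 - 9) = (s - 3)*(s + 4)*(s + 3)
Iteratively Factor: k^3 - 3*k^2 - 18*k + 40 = (k - 2)*(k^2 - k - 20) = (k - 2)*(k + 4)*(k - 5)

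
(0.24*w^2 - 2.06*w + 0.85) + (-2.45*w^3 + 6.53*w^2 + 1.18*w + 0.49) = -2.45*w^3 + 6.77*w^2 - 0.88*w + 1.34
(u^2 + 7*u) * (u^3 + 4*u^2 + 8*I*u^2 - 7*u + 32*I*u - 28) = u^5 + 11*u^4 + 8*I*u^4 + 21*u^3 + 88*I*u^3 - 77*u^2 + 224*I*u^2 - 196*u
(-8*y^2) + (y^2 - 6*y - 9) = -7*y^2 - 6*y - 9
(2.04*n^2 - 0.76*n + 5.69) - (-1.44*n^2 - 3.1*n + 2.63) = 3.48*n^2 + 2.34*n + 3.06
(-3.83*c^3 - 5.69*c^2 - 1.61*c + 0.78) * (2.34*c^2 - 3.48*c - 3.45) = -8.9622*c^5 + 0.0137999999999998*c^4 + 29.2473*c^3 + 27.0585*c^2 + 2.8401*c - 2.691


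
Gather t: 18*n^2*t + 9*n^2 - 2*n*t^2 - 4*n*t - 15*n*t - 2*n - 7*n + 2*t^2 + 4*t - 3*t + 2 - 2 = 9*n^2 - 9*n + t^2*(2 - 2*n) + t*(18*n^2 - 19*n + 1)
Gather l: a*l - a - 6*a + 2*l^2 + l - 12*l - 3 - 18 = -7*a + 2*l^2 + l*(a - 11) - 21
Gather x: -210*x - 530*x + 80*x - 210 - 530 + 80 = -660*x - 660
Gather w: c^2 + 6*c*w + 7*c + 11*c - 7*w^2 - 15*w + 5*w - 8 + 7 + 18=c^2 + 18*c - 7*w^2 + w*(6*c - 10) + 17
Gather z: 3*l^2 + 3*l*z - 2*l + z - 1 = 3*l^2 - 2*l + z*(3*l + 1) - 1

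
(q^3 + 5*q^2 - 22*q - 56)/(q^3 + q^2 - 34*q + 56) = (q + 2)/(q - 2)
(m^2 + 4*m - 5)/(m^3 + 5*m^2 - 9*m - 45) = (m - 1)/(m^2 - 9)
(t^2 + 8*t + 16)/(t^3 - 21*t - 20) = (t + 4)/(t^2 - 4*t - 5)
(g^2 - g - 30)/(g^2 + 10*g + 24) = (g^2 - g - 30)/(g^2 + 10*g + 24)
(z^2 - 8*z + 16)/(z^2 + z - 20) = (z - 4)/(z + 5)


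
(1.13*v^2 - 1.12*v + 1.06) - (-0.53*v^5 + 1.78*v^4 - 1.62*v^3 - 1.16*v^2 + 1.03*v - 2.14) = 0.53*v^5 - 1.78*v^4 + 1.62*v^3 + 2.29*v^2 - 2.15*v + 3.2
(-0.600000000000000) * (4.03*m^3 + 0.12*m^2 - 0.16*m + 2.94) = -2.418*m^3 - 0.072*m^2 + 0.096*m - 1.764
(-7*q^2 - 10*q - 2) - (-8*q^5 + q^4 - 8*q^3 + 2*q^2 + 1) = 8*q^5 - q^4 + 8*q^3 - 9*q^2 - 10*q - 3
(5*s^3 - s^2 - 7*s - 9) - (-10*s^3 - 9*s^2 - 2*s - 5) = 15*s^3 + 8*s^2 - 5*s - 4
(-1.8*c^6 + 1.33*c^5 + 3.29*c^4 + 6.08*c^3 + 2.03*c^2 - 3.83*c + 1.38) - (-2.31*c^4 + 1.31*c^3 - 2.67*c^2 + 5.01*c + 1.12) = -1.8*c^6 + 1.33*c^5 + 5.6*c^4 + 4.77*c^3 + 4.7*c^2 - 8.84*c + 0.26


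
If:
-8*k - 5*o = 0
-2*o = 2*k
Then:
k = 0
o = 0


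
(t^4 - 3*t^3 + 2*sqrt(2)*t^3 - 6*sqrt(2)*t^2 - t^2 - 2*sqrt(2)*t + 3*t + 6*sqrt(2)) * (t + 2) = t^5 - t^4 + 2*sqrt(2)*t^4 - 7*t^3 - 2*sqrt(2)*t^3 - 14*sqrt(2)*t^2 + t^2 + 2*sqrt(2)*t + 6*t + 12*sqrt(2)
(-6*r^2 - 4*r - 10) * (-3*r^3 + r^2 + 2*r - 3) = 18*r^5 + 6*r^4 + 14*r^3 - 8*r + 30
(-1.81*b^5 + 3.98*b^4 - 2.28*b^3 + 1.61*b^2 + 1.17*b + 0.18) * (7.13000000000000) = -12.9053*b^5 + 28.3774*b^4 - 16.2564*b^3 + 11.4793*b^2 + 8.3421*b + 1.2834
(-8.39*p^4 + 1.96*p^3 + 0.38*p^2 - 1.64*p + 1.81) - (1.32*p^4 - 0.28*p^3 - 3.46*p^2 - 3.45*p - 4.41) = -9.71*p^4 + 2.24*p^3 + 3.84*p^2 + 1.81*p + 6.22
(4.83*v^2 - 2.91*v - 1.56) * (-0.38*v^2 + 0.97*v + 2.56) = -1.8354*v^4 + 5.7909*v^3 + 10.1349*v^2 - 8.9628*v - 3.9936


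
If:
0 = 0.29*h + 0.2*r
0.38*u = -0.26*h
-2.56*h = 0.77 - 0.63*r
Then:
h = -0.22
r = 0.32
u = 0.15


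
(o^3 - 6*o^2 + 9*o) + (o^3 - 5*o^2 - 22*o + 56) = 2*o^3 - 11*o^2 - 13*o + 56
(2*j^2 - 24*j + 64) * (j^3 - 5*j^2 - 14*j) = 2*j^5 - 34*j^4 + 156*j^3 + 16*j^2 - 896*j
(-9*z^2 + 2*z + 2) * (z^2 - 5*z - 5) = -9*z^4 + 47*z^3 + 37*z^2 - 20*z - 10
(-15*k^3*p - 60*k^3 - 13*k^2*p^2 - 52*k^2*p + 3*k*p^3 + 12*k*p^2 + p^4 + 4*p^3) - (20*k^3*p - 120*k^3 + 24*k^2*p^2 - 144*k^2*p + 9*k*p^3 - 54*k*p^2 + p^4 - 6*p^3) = -35*k^3*p + 60*k^3 - 37*k^2*p^2 + 92*k^2*p - 6*k*p^3 + 66*k*p^2 + 10*p^3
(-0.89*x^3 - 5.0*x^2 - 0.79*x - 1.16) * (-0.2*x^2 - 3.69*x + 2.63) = 0.178*x^5 + 4.2841*x^4 + 16.2673*x^3 - 10.0029*x^2 + 2.2027*x - 3.0508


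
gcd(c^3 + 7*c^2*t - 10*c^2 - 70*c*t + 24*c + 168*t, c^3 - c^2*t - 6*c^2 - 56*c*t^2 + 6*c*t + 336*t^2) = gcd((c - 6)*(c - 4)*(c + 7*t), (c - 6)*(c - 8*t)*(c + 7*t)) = c^2 + 7*c*t - 6*c - 42*t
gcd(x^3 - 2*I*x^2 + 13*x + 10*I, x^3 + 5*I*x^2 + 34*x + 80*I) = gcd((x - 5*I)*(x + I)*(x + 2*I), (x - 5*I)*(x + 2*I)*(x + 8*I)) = x^2 - 3*I*x + 10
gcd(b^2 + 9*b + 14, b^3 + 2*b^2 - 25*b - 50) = b + 2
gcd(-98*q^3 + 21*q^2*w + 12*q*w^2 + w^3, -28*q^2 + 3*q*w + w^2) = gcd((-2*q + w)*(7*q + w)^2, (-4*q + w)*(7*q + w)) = 7*q + w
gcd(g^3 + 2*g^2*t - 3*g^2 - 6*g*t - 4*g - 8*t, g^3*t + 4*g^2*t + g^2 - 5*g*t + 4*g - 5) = 1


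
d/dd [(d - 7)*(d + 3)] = 2*d - 4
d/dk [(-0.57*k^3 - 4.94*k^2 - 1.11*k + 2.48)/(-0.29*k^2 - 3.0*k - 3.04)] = (0.1653*k^4 + 3.42*k^3 + 19.6965*k^2 + 31.4736*k + 10.8144)/(0.0841*k^4 + 1.74*k^3 + 10.7632*k^2 + 18.24*k + 9.2416)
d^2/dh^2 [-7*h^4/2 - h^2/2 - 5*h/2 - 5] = -42*h^2 - 1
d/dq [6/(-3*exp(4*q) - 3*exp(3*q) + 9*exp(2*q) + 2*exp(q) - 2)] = (72*exp(3*q) + 54*exp(2*q) - 108*exp(q) - 12)*exp(q)/(3*exp(4*q) + 3*exp(3*q) - 9*exp(2*q) - 2*exp(q) + 2)^2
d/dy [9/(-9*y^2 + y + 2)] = 9*(18*y - 1)/(-9*y^2 + y + 2)^2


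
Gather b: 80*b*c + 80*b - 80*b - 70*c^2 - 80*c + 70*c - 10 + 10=80*b*c - 70*c^2 - 10*c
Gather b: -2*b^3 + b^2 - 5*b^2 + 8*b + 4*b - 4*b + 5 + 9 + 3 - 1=-2*b^3 - 4*b^2 + 8*b + 16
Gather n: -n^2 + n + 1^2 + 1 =-n^2 + n + 2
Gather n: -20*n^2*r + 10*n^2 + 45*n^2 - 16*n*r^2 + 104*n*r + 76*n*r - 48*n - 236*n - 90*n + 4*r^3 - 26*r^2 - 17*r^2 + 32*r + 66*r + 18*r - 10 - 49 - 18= n^2*(55 - 20*r) + n*(-16*r^2 + 180*r - 374) + 4*r^3 - 43*r^2 + 116*r - 77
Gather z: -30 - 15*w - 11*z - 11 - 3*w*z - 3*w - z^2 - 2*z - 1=-18*w - z^2 + z*(-3*w - 13) - 42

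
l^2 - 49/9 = (l - 7/3)*(l + 7/3)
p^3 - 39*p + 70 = (p - 5)*(p - 2)*(p + 7)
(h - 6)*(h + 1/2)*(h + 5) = h^3 - h^2/2 - 61*h/2 - 15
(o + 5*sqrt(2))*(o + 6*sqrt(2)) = o^2 + 11*sqrt(2)*o + 60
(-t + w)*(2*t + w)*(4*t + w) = -8*t^3 + 2*t^2*w + 5*t*w^2 + w^3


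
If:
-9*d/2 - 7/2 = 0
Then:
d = -7/9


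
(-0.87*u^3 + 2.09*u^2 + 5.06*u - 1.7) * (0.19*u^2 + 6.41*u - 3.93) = -0.1653*u^5 - 5.1796*u^4 + 17.7774*u^3 + 23.8979*u^2 - 30.7828*u + 6.681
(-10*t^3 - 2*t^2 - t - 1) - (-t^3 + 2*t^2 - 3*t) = -9*t^3 - 4*t^2 + 2*t - 1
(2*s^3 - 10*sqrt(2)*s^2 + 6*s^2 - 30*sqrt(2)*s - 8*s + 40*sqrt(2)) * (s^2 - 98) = 2*s^5 - 10*sqrt(2)*s^4 + 6*s^4 - 204*s^3 - 30*sqrt(2)*s^3 - 588*s^2 + 1020*sqrt(2)*s^2 + 784*s + 2940*sqrt(2)*s - 3920*sqrt(2)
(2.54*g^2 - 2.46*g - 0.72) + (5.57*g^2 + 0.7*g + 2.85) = 8.11*g^2 - 1.76*g + 2.13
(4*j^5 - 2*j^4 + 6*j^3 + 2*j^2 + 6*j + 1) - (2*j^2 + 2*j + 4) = 4*j^5 - 2*j^4 + 6*j^3 + 4*j - 3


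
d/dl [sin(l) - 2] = cos(l)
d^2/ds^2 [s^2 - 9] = 2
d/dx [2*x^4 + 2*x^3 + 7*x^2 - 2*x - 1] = 8*x^3 + 6*x^2 + 14*x - 2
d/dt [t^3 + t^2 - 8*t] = 3*t^2 + 2*t - 8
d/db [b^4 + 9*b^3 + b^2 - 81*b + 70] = 4*b^3 + 27*b^2 + 2*b - 81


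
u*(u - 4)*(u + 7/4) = u^3 - 9*u^2/4 - 7*u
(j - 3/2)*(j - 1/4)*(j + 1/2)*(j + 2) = j^4 + 3*j^3/4 - 3*j^2 - 13*j/16 + 3/8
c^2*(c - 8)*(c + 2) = c^4 - 6*c^3 - 16*c^2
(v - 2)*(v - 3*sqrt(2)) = v^2 - 3*sqrt(2)*v - 2*v + 6*sqrt(2)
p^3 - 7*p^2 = p^2*(p - 7)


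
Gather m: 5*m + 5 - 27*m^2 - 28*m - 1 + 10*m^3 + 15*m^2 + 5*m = 10*m^3 - 12*m^2 - 18*m + 4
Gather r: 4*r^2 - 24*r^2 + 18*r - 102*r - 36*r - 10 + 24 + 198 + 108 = -20*r^2 - 120*r + 320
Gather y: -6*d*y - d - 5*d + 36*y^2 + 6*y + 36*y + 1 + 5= -6*d + 36*y^2 + y*(42 - 6*d) + 6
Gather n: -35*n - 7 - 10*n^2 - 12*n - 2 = -10*n^2 - 47*n - 9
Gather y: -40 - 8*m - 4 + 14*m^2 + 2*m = 14*m^2 - 6*m - 44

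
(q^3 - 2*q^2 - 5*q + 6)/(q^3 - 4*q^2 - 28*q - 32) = (q^2 - 4*q + 3)/(q^2 - 6*q - 16)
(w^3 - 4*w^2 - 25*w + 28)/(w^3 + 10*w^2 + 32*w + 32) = (w^2 - 8*w + 7)/(w^2 + 6*w + 8)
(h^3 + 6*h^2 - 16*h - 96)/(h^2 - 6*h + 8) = (h^2 + 10*h + 24)/(h - 2)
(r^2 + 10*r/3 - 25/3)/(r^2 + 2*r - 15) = (r - 5/3)/(r - 3)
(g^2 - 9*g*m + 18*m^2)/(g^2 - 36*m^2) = (g - 3*m)/(g + 6*m)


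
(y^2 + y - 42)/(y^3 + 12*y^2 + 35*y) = (y - 6)/(y*(y + 5))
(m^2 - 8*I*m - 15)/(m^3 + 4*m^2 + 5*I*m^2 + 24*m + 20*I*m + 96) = (m - 5*I)/(m^2 + m*(4 + 8*I) + 32*I)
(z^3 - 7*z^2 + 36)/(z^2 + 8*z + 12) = (z^2 - 9*z + 18)/(z + 6)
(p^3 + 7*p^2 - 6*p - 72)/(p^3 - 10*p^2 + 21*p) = (p^2 + 10*p + 24)/(p*(p - 7))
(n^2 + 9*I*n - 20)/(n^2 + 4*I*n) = (n + 5*I)/n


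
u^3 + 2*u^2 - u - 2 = (u - 1)*(u + 1)*(u + 2)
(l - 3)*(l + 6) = l^2 + 3*l - 18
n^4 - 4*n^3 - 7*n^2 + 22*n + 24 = (n - 4)*(n - 3)*(n + 1)*(n + 2)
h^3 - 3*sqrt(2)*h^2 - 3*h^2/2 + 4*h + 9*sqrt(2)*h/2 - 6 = (h - 3/2)*(h - 2*sqrt(2))*(h - sqrt(2))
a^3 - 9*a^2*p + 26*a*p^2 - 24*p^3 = (a - 4*p)*(a - 3*p)*(a - 2*p)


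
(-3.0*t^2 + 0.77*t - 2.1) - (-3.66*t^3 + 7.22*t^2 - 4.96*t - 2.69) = 3.66*t^3 - 10.22*t^2 + 5.73*t + 0.59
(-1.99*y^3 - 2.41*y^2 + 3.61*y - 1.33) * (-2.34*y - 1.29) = 4.6566*y^4 + 8.2065*y^3 - 5.3385*y^2 - 1.5447*y + 1.7157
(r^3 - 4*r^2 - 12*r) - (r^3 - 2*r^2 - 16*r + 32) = -2*r^2 + 4*r - 32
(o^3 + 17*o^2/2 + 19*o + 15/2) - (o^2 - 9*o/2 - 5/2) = o^3 + 15*o^2/2 + 47*o/2 + 10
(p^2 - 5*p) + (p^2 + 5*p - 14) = 2*p^2 - 14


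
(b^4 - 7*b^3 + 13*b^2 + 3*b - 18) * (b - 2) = b^5 - 9*b^4 + 27*b^3 - 23*b^2 - 24*b + 36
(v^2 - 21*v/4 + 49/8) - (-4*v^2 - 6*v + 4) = 5*v^2 + 3*v/4 + 17/8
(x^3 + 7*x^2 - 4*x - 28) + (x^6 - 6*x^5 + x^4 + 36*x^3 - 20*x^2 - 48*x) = x^6 - 6*x^5 + x^4 + 37*x^3 - 13*x^2 - 52*x - 28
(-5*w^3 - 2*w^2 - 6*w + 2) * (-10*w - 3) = 50*w^4 + 35*w^3 + 66*w^2 - 2*w - 6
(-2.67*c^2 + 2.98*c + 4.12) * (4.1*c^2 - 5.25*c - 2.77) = -10.947*c^4 + 26.2355*c^3 + 8.6429*c^2 - 29.8846*c - 11.4124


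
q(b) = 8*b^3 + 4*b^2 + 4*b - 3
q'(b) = 24*b^2 + 8*b + 4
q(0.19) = -2.04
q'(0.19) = 6.39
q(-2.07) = -65.10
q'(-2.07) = 90.28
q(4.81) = 999.06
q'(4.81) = 597.75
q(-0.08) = -3.30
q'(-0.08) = 3.51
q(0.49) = 0.86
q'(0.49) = 13.68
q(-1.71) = -38.15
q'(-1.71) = 60.50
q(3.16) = 302.02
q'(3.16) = 268.93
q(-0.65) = -6.11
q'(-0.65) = 8.94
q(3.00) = 261.00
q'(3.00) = 244.00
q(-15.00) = -26163.00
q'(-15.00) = 5284.00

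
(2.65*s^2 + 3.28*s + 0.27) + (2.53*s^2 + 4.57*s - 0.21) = 5.18*s^2 + 7.85*s + 0.06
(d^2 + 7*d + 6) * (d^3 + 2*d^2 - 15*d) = d^5 + 9*d^4 + 5*d^3 - 93*d^2 - 90*d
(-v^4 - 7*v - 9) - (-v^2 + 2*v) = -v^4 + v^2 - 9*v - 9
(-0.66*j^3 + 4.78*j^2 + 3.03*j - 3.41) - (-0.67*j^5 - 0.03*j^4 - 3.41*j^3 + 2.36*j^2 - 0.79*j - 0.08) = 0.67*j^5 + 0.03*j^4 + 2.75*j^3 + 2.42*j^2 + 3.82*j - 3.33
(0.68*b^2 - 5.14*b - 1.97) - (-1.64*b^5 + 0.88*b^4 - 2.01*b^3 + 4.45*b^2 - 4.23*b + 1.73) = 1.64*b^5 - 0.88*b^4 + 2.01*b^3 - 3.77*b^2 - 0.909999999999999*b - 3.7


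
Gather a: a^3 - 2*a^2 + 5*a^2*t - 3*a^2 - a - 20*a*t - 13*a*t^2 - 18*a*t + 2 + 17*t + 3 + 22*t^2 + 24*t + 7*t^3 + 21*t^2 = a^3 + a^2*(5*t - 5) + a*(-13*t^2 - 38*t - 1) + 7*t^3 + 43*t^2 + 41*t + 5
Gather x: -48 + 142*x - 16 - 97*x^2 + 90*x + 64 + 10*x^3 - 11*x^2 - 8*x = 10*x^3 - 108*x^2 + 224*x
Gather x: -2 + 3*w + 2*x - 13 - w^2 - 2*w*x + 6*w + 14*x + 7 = -w^2 + 9*w + x*(16 - 2*w) - 8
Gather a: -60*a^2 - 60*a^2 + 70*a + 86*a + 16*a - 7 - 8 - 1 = -120*a^2 + 172*a - 16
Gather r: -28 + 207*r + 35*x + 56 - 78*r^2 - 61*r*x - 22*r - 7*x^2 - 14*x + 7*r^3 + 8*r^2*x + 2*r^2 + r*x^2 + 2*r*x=7*r^3 + r^2*(8*x - 76) + r*(x^2 - 59*x + 185) - 7*x^2 + 21*x + 28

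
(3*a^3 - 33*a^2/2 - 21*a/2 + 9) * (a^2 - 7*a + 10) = 3*a^5 - 75*a^4/2 + 135*a^3 - 165*a^2/2 - 168*a + 90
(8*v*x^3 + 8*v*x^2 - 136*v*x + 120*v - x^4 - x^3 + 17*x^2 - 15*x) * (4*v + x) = 32*v^2*x^3 + 32*v^2*x^2 - 544*v^2*x + 480*v^2 + 4*v*x^4 + 4*v*x^3 - 68*v*x^2 + 60*v*x - x^5 - x^4 + 17*x^3 - 15*x^2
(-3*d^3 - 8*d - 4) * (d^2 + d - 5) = -3*d^5 - 3*d^4 + 7*d^3 - 12*d^2 + 36*d + 20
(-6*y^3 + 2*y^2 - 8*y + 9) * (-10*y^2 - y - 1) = 60*y^5 - 14*y^4 + 84*y^3 - 84*y^2 - y - 9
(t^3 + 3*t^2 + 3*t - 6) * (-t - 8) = -t^4 - 11*t^3 - 27*t^2 - 18*t + 48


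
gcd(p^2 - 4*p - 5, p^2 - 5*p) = p - 5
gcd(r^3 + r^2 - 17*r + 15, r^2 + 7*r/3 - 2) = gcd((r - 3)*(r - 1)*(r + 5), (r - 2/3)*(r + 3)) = 1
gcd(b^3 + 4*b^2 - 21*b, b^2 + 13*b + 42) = b + 7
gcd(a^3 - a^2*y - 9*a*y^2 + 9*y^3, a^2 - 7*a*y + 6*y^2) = -a + y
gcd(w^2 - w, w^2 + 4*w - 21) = 1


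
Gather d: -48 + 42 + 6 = 0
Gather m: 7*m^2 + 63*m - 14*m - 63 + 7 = 7*m^2 + 49*m - 56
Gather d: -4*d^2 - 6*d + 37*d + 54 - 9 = -4*d^2 + 31*d + 45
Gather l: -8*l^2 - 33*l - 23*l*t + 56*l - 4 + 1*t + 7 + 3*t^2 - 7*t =-8*l^2 + l*(23 - 23*t) + 3*t^2 - 6*t + 3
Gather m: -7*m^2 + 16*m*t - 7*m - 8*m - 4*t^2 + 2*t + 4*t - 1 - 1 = -7*m^2 + m*(16*t - 15) - 4*t^2 + 6*t - 2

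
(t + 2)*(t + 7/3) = t^2 + 13*t/3 + 14/3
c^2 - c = c*(c - 1)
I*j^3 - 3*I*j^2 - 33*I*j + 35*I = (j - 7)*(j + 5)*(I*j - I)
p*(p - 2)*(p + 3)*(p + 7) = p^4 + 8*p^3 + p^2 - 42*p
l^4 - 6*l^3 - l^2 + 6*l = l*(l - 6)*(l - 1)*(l + 1)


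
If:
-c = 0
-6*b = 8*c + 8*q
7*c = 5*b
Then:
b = 0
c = 0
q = 0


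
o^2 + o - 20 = (o - 4)*(o + 5)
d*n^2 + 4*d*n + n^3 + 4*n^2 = n*(d + n)*(n + 4)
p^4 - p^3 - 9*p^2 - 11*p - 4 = (p - 4)*(p + 1)^3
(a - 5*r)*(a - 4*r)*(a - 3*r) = a^3 - 12*a^2*r + 47*a*r^2 - 60*r^3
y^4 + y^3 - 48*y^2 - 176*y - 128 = (y - 8)*(y + 1)*(y + 4)^2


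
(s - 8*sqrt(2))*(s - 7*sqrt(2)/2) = s^2 - 23*sqrt(2)*s/2 + 56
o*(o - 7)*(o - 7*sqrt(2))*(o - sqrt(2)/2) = o^4 - 15*sqrt(2)*o^3/2 - 7*o^3 + 7*o^2 + 105*sqrt(2)*o^2/2 - 49*o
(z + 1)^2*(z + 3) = z^3 + 5*z^2 + 7*z + 3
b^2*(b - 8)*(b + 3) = b^4 - 5*b^3 - 24*b^2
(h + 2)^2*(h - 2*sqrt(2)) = h^3 - 2*sqrt(2)*h^2 + 4*h^2 - 8*sqrt(2)*h + 4*h - 8*sqrt(2)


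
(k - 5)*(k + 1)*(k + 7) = k^3 + 3*k^2 - 33*k - 35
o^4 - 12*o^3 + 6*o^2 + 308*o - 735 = (o - 7)^2*(o - 3)*(o + 5)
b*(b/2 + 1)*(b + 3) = b^3/2 + 5*b^2/2 + 3*b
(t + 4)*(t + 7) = t^2 + 11*t + 28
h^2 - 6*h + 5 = (h - 5)*(h - 1)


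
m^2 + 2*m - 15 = (m - 3)*(m + 5)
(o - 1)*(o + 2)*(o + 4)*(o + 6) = o^4 + 11*o^3 + 32*o^2 + 4*o - 48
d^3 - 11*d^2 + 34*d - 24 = (d - 6)*(d - 4)*(d - 1)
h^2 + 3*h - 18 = (h - 3)*(h + 6)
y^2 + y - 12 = (y - 3)*(y + 4)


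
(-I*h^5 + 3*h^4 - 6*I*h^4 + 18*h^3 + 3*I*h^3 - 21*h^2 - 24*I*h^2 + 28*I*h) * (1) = -I*h^5 + 3*h^4 - 6*I*h^4 + 18*h^3 + 3*I*h^3 - 21*h^2 - 24*I*h^2 + 28*I*h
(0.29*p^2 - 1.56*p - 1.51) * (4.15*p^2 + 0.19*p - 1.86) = 1.2035*p^4 - 6.4189*p^3 - 7.1023*p^2 + 2.6147*p + 2.8086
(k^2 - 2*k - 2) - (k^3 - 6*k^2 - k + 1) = -k^3 + 7*k^2 - k - 3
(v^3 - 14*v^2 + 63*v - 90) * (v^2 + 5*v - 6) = v^5 - 9*v^4 - 13*v^3 + 309*v^2 - 828*v + 540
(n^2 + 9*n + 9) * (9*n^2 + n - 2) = 9*n^4 + 82*n^3 + 88*n^2 - 9*n - 18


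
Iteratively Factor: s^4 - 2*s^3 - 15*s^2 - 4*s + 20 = (s + 2)*(s^3 - 4*s^2 - 7*s + 10) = (s - 5)*(s + 2)*(s^2 + s - 2) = (s - 5)*(s + 2)^2*(s - 1)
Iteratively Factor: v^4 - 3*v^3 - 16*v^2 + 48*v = (v - 3)*(v^3 - 16*v) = v*(v - 3)*(v^2 - 16) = v*(v - 4)*(v - 3)*(v + 4)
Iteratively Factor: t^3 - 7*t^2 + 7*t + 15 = (t - 3)*(t^2 - 4*t - 5) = (t - 5)*(t - 3)*(t + 1)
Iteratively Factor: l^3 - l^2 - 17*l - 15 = (l + 3)*(l^2 - 4*l - 5) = (l + 1)*(l + 3)*(l - 5)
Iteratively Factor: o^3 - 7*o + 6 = (o - 2)*(o^2 + 2*o - 3) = (o - 2)*(o + 3)*(o - 1)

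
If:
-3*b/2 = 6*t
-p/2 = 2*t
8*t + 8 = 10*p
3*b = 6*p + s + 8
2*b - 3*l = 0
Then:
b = 2/3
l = 4/9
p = 2/3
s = -10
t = -1/6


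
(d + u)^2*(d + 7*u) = d^3 + 9*d^2*u + 15*d*u^2 + 7*u^3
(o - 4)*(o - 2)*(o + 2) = o^3 - 4*o^2 - 4*o + 16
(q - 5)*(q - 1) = q^2 - 6*q + 5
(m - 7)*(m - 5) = m^2 - 12*m + 35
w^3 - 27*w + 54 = (w - 3)^2*(w + 6)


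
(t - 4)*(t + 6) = t^2 + 2*t - 24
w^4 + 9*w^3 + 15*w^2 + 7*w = w*(w + 1)^2*(w + 7)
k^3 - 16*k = k*(k - 4)*(k + 4)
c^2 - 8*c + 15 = (c - 5)*(c - 3)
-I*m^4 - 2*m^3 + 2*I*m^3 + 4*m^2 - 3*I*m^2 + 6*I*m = m*(m - 2)*(m - 3*I)*(-I*m + 1)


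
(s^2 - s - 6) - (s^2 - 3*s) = 2*s - 6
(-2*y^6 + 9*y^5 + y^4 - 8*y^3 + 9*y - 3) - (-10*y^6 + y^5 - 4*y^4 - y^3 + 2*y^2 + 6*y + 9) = 8*y^6 + 8*y^5 + 5*y^4 - 7*y^3 - 2*y^2 + 3*y - 12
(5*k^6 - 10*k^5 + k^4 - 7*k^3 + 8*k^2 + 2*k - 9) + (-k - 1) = 5*k^6 - 10*k^5 + k^4 - 7*k^3 + 8*k^2 + k - 10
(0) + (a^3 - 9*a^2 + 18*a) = a^3 - 9*a^2 + 18*a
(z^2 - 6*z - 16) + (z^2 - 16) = 2*z^2 - 6*z - 32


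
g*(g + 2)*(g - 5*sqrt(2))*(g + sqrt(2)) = g^4 - 4*sqrt(2)*g^3 + 2*g^3 - 8*sqrt(2)*g^2 - 10*g^2 - 20*g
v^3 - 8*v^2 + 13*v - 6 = (v - 6)*(v - 1)^2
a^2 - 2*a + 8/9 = (a - 4/3)*(a - 2/3)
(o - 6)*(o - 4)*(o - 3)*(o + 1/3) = o^4 - 38*o^3/3 + 149*o^2/3 - 54*o - 24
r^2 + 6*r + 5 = (r + 1)*(r + 5)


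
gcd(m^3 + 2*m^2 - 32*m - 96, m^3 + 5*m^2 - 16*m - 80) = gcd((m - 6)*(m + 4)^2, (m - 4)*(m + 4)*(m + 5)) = m + 4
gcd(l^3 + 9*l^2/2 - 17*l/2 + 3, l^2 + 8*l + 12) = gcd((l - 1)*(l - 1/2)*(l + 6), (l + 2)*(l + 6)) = l + 6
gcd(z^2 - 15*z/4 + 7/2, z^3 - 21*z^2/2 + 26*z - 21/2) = 1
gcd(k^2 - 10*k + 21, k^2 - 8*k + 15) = k - 3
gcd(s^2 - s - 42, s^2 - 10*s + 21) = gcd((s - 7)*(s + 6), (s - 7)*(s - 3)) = s - 7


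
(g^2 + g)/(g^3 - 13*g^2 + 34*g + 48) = g/(g^2 - 14*g + 48)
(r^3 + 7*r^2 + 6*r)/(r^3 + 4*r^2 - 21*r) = (r^2 + 7*r + 6)/(r^2 + 4*r - 21)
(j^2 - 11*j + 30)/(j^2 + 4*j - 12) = (j^2 - 11*j + 30)/(j^2 + 4*j - 12)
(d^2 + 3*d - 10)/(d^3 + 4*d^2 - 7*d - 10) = 1/(d + 1)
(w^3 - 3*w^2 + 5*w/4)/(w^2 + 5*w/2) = (4*w^2 - 12*w + 5)/(2*(2*w + 5))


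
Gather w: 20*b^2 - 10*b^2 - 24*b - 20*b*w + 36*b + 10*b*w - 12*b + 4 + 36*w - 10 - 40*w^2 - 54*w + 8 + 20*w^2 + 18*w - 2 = 10*b^2 - 10*b*w - 20*w^2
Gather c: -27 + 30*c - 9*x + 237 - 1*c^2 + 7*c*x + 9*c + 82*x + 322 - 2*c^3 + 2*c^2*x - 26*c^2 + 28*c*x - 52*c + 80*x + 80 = -2*c^3 + c^2*(2*x - 27) + c*(35*x - 13) + 153*x + 612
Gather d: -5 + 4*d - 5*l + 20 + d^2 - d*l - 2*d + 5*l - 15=d^2 + d*(2 - l)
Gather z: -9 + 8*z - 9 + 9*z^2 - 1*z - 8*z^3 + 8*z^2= -8*z^3 + 17*z^2 + 7*z - 18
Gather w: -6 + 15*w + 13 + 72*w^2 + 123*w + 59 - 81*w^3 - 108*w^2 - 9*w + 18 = -81*w^3 - 36*w^2 + 129*w + 84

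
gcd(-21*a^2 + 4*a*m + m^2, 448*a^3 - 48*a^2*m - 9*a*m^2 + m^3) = 7*a + m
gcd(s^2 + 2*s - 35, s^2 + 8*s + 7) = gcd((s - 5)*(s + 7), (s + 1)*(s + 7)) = s + 7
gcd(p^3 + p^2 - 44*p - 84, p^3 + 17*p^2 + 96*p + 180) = p + 6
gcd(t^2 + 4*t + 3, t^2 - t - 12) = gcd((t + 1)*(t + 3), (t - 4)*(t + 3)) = t + 3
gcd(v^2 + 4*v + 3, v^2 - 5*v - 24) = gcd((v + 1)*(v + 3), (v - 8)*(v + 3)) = v + 3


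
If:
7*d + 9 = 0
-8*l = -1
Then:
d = -9/7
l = 1/8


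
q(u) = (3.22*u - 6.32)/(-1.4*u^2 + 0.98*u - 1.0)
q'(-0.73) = 3.02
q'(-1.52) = 1.23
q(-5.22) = 0.52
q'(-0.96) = 2.31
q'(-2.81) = 0.40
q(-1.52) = 1.96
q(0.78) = 3.50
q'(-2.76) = 0.42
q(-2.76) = 1.06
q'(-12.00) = 0.02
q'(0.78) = -6.84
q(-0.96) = 2.91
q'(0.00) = 2.97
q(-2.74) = 1.07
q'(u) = (2.8*u - 0.98)*(3.22*u - 6.32)/(-1.4*u^2 + 0.98*u - 1.0)^2 + 3.22/(-1.4*u^2 + 0.98*u - 1.0) = (4.508*u^2 - 17.696*u + 2.9736)/(1.96*u^4 - 2.744*u^3 + 3.7604*u^2 - 1.96*u + 1.0)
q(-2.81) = 1.04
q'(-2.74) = 0.42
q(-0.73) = 3.52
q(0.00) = 6.32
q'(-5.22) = 0.11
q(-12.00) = 0.21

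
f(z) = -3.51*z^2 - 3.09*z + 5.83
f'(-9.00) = 60.09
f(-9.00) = -250.67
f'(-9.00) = 60.09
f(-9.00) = -250.67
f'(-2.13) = 11.86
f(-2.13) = -3.51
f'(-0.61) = 1.19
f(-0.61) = 6.41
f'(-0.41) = -0.21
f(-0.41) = 6.51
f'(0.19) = -4.42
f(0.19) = 5.12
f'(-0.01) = -3.02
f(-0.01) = 5.86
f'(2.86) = -23.17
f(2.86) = -31.72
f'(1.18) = -11.37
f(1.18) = -2.70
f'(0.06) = -3.51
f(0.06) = 5.63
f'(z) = -7.02*z - 3.09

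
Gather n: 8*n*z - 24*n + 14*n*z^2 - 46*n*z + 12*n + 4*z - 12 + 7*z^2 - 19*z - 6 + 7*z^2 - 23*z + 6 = n*(14*z^2 - 38*z - 12) + 14*z^2 - 38*z - 12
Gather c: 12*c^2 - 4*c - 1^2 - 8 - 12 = 12*c^2 - 4*c - 21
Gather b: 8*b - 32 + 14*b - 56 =22*b - 88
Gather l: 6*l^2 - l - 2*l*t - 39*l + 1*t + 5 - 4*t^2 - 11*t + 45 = 6*l^2 + l*(-2*t - 40) - 4*t^2 - 10*t + 50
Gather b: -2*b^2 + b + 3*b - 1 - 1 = -2*b^2 + 4*b - 2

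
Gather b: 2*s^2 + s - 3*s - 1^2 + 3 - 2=2*s^2 - 2*s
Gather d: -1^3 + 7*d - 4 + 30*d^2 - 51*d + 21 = 30*d^2 - 44*d + 16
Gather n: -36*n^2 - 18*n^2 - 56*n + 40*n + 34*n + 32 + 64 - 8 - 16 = -54*n^2 + 18*n + 72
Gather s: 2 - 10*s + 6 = 8 - 10*s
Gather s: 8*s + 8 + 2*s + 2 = 10*s + 10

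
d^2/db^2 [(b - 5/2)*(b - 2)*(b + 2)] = 6*b - 5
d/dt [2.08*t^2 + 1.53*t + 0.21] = 4.16*t + 1.53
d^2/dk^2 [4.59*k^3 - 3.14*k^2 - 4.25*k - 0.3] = 27.54*k - 6.28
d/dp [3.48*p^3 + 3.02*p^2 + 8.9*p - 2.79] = 10.44*p^2 + 6.04*p + 8.9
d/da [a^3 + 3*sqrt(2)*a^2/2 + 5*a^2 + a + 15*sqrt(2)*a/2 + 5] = 3*a^2 + 3*sqrt(2)*a + 10*a + 1 + 15*sqrt(2)/2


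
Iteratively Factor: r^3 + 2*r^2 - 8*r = (r - 2)*(r^2 + 4*r) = r*(r - 2)*(r + 4)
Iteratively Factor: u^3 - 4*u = (u)*(u^2 - 4) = u*(u + 2)*(u - 2)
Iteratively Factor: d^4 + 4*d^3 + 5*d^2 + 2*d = (d + 1)*(d^3 + 3*d^2 + 2*d) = (d + 1)*(d + 2)*(d^2 + d) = (d + 1)^2*(d + 2)*(d)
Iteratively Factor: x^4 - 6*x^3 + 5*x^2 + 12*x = (x)*(x^3 - 6*x^2 + 5*x + 12) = x*(x - 4)*(x^2 - 2*x - 3) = x*(x - 4)*(x + 1)*(x - 3)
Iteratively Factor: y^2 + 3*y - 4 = (y - 1)*(y + 4)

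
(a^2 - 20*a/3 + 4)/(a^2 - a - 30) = (a - 2/3)/(a + 5)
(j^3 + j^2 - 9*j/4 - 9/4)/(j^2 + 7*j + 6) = (j^2 - 9/4)/(j + 6)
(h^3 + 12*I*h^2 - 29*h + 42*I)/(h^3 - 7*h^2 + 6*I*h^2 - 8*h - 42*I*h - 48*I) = (h^2 + 6*I*h + 7)/(h^2 - 7*h - 8)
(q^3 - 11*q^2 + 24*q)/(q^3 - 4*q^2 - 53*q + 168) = q/(q + 7)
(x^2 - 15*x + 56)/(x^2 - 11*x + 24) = (x - 7)/(x - 3)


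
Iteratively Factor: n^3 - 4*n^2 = (n - 4)*(n^2) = n*(n - 4)*(n)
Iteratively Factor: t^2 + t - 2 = (t + 2)*(t - 1)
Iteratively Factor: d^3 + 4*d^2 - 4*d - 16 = (d + 4)*(d^2 - 4) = (d + 2)*(d + 4)*(d - 2)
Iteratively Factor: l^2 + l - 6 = (l - 2)*(l + 3)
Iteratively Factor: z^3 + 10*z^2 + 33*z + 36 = (z + 3)*(z^2 + 7*z + 12) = (z + 3)*(z + 4)*(z + 3)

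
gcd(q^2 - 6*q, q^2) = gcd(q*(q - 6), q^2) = q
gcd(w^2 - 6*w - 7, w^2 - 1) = w + 1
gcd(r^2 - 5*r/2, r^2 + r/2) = r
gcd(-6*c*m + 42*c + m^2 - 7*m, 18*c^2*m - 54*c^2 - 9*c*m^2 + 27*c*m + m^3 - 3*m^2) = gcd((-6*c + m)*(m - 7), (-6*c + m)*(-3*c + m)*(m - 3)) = 6*c - m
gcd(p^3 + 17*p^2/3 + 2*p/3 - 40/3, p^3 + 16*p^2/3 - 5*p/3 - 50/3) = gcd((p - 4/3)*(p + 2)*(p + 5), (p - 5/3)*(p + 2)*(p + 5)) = p^2 + 7*p + 10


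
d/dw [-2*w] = -2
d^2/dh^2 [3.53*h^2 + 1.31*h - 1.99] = 7.06000000000000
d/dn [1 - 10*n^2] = -20*n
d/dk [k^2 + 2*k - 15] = 2*k + 2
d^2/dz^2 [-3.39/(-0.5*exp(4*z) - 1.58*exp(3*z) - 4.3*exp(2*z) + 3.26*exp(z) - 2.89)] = ((-27.12*exp(3*z) - 48.2058*exp(2*z) - 58.308*exp(z) + 11.0514)*(0.5*exp(4*z) + 1.58*exp(3*z) + 4.3*exp(2*z) - 3.26*exp(z) + 2.89) + 3.39*(2.0*exp(3*z) + 4.74*exp(2*z) + 8.6*exp(z) - 3.26)*(4.0*exp(3*z) + 9.48*exp(2*z) + 17.2*exp(z) - 6.52)*exp(z))*exp(z)/(0.5*exp(4*z) + 1.58*exp(3*z) + 4.3*exp(2*z) - 3.26*exp(z) + 2.89)^3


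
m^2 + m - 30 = (m - 5)*(m + 6)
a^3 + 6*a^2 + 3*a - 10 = (a - 1)*(a + 2)*(a + 5)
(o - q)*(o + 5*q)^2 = o^3 + 9*o^2*q + 15*o*q^2 - 25*q^3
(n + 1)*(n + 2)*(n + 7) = n^3 + 10*n^2 + 23*n + 14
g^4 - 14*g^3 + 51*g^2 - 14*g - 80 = (g - 8)*(g - 5)*(g - 2)*(g + 1)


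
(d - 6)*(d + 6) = d^2 - 36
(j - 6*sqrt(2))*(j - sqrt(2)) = j^2 - 7*sqrt(2)*j + 12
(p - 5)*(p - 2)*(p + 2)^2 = p^4 - 3*p^3 - 14*p^2 + 12*p + 40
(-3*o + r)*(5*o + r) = -15*o^2 + 2*o*r + r^2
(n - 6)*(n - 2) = n^2 - 8*n + 12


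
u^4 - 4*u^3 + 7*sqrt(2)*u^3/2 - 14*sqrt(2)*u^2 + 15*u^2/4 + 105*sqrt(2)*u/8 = u*(u - 5/2)*(u - 3/2)*(u + 7*sqrt(2)/2)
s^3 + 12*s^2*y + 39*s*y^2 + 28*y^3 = (s + y)*(s + 4*y)*(s + 7*y)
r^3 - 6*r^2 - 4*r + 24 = (r - 6)*(r - 2)*(r + 2)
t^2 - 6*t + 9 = (t - 3)^2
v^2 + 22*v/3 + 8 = (v + 4/3)*(v + 6)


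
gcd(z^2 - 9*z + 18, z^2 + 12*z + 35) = 1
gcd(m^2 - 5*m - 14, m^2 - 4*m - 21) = m - 7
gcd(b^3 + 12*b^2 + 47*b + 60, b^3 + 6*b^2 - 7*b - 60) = b^2 + 9*b + 20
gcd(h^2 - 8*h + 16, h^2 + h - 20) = h - 4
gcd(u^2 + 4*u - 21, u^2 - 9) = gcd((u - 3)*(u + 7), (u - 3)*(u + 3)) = u - 3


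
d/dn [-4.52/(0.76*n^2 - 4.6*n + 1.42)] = (6.8704*n - 20.792)/(0.76*n^2 - 4.6*n + 1.42)^2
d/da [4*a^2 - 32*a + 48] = 8*a - 32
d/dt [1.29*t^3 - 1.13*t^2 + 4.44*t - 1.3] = 3.87*t^2 - 2.26*t + 4.44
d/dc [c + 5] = 1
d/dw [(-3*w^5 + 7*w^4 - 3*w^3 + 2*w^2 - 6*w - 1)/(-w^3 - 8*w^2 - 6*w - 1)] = w*(6*w^6 + 65*w^5 - 40*w^4 - 85*w^3 - 4*w^2 - 54*w - 20)/(w^6 + 16*w^5 + 76*w^4 + 98*w^3 + 52*w^2 + 12*w + 1)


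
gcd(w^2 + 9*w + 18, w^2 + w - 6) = w + 3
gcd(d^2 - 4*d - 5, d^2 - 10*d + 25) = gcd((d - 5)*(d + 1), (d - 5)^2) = d - 5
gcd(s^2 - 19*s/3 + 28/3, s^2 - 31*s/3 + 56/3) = s - 7/3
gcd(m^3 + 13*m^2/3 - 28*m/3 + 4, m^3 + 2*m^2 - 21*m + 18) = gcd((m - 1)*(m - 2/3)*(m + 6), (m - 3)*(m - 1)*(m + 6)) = m^2 + 5*m - 6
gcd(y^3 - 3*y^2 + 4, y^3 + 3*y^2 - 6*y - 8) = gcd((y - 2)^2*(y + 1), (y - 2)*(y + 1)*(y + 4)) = y^2 - y - 2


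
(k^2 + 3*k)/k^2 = (k + 3)/k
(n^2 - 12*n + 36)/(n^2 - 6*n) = (n - 6)/n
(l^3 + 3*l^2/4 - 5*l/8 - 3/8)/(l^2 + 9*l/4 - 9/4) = (2*l^2 + 3*l + 1)/(2*(l + 3))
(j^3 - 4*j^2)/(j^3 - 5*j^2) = (j - 4)/(j - 5)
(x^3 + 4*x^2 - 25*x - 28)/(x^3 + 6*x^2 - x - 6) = (x^2 + 3*x - 28)/(x^2 + 5*x - 6)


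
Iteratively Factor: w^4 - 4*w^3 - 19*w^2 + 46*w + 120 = (w - 5)*(w^3 + w^2 - 14*w - 24) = (w - 5)*(w + 2)*(w^2 - w - 12) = (w - 5)*(w - 4)*(w + 2)*(w + 3)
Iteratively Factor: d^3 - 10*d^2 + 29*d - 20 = (d - 5)*(d^2 - 5*d + 4) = (d - 5)*(d - 1)*(d - 4)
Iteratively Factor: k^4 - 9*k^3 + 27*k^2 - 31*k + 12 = (k - 1)*(k^3 - 8*k^2 + 19*k - 12) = (k - 4)*(k - 1)*(k^2 - 4*k + 3) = (k - 4)*(k - 3)*(k - 1)*(k - 1)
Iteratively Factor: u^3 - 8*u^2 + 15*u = (u - 5)*(u^2 - 3*u) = u*(u - 5)*(u - 3)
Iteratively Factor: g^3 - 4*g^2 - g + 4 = (g + 1)*(g^2 - 5*g + 4) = (g - 1)*(g + 1)*(g - 4)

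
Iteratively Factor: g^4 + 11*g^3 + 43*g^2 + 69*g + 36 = (g + 3)*(g^3 + 8*g^2 + 19*g + 12) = (g + 3)^2*(g^2 + 5*g + 4) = (g + 3)^2*(g + 4)*(g + 1)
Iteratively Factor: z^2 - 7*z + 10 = (z - 5)*(z - 2)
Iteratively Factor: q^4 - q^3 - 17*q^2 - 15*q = (q - 5)*(q^3 + 4*q^2 + 3*q) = (q - 5)*(q + 1)*(q^2 + 3*q) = (q - 5)*(q + 1)*(q + 3)*(q)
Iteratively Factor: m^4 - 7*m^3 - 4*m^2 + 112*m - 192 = (m - 4)*(m^3 - 3*m^2 - 16*m + 48) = (m - 4)^2*(m^2 + m - 12) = (m - 4)^2*(m - 3)*(m + 4)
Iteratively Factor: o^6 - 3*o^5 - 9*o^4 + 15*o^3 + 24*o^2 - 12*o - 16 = (o + 1)*(o^5 - 4*o^4 - 5*o^3 + 20*o^2 + 4*o - 16) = (o - 2)*(o + 1)*(o^4 - 2*o^3 - 9*o^2 + 2*o + 8) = (o - 4)*(o - 2)*(o + 1)*(o^3 + 2*o^2 - o - 2) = (o - 4)*(o - 2)*(o + 1)*(o + 2)*(o^2 - 1) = (o - 4)*(o - 2)*(o + 1)^2*(o + 2)*(o - 1)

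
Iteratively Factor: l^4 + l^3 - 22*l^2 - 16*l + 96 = (l + 3)*(l^3 - 2*l^2 - 16*l + 32) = (l - 2)*(l + 3)*(l^2 - 16) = (l - 4)*(l - 2)*(l + 3)*(l + 4)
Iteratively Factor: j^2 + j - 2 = (j - 1)*(j + 2)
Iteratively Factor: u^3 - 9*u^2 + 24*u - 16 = (u - 1)*(u^2 - 8*u + 16) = (u - 4)*(u - 1)*(u - 4)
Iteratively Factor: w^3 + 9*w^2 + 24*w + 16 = (w + 4)*(w^2 + 5*w + 4) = (w + 4)^2*(w + 1)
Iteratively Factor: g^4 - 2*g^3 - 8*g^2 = (g)*(g^3 - 2*g^2 - 8*g) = g*(g - 4)*(g^2 + 2*g) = g*(g - 4)*(g + 2)*(g)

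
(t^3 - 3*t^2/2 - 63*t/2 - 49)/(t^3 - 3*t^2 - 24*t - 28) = (t + 7/2)/(t + 2)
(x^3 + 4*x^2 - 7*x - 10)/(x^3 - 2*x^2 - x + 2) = (x + 5)/(x - 1)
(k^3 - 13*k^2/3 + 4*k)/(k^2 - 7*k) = (k^2 - 13*k/3 + 4)/(k - 7)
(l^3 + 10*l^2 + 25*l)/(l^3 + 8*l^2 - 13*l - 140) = l*(l + 5)/(l^2 + 3*l - 28)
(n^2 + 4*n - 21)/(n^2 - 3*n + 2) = (n^2 + 4*n - 21)/(n^2 - 3*n + 2)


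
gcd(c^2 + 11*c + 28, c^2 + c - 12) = c + 4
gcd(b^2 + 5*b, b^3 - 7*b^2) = b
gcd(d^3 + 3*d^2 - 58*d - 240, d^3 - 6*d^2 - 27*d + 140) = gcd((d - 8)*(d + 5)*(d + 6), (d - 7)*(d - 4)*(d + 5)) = d + 5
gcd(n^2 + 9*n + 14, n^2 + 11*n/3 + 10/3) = n + 2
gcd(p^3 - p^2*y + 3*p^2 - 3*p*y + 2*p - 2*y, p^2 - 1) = p + 1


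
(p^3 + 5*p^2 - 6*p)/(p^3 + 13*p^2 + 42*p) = (p - 1)/(p + 7)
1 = 1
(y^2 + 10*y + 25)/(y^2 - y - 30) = (y + 5)/(y - 6)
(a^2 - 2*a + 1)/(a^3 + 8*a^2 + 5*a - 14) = (a - 1)/(a^2 + 9*a + 14)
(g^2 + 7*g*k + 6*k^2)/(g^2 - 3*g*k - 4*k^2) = (g + 6*k)/(g - 4*k)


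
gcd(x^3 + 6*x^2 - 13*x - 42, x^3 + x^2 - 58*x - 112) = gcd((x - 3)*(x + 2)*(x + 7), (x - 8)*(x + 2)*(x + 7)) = x^2 + 9*x + 14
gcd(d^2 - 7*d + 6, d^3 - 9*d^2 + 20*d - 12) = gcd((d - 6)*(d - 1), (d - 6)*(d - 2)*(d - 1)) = d^2 - 7*d + 6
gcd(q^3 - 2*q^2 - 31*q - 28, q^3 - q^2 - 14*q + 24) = q + 4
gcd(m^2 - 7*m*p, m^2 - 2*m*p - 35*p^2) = -m + 7*p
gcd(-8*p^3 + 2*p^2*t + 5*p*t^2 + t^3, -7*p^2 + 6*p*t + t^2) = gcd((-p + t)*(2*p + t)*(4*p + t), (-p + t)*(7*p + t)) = p - t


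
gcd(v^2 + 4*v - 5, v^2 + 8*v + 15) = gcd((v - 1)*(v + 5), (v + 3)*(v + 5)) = v + 5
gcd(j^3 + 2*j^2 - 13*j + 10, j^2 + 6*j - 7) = j - 1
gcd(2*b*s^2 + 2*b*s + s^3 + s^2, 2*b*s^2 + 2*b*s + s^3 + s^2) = 2*b*s^2 + 2*b*s + s^3 + s^2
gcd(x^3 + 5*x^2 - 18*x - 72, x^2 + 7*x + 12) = x + 3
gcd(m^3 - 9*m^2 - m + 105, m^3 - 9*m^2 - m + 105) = m^3 - 9*m^2 - m + 105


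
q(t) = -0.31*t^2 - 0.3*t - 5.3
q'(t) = -0.62*t - 0.3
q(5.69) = -17.04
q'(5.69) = -3.83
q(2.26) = -7.56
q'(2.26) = -1.70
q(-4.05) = -9.17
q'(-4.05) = 2.21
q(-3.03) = -7.24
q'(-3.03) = 1.58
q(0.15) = -5.35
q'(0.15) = -0.39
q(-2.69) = -6.74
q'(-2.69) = 1.37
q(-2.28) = -6.23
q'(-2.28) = 1.11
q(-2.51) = -6.50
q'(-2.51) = 1.26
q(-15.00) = -70.55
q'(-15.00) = 9.00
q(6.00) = -18.26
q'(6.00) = -4.02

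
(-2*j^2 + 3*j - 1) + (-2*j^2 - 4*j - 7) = -4*j^2 - j - 8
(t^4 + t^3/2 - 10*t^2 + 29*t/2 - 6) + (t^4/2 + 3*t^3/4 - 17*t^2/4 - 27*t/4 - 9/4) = 3*t^4/2 + 5*t^3/4 - 57*t^2/4 + 31*t/4 - 33/4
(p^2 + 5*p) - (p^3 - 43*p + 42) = -p^3 + p^2 + 48*p - 42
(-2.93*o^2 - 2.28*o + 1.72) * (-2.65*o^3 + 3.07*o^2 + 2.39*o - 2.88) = 7.7645*o^5 - 2.9531*o^4 - 18.5603*o^3 + 8.2696*o^2 + 10.6772*o - 4.9536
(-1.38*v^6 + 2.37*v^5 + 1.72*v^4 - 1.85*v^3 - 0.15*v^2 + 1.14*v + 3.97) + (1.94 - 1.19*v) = -1.38*v^6 + 2.37*v^5 + 1.72*v^4 - 1.85*v^3 - 0.15*v^2 - 0.05*v + 5.91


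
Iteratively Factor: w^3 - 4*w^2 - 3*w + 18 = (w - 3)*(w^2 - w - 6) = (w - 3)^2*(w + 2)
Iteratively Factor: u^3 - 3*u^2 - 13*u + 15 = (u + 3)*(u^2 - 6*u + 5) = (u - 5)*(u + 3)*(u - 1)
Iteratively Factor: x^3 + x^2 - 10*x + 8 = (x - 1)*(x^2 + 2*x - 8) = (x - 1)*(x + 4)*(x - 2)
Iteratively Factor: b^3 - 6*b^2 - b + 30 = (b - 5)*(b^2 - b - 6) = (b - 5)*(b + 2)*(b - 3)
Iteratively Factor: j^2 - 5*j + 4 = (j - 1)*(j - 4)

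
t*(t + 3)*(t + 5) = t^3 + 8*t^2 + 15*t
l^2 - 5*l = l*(l - 5)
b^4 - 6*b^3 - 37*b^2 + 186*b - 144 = (b - 8)*(b - 3)*(b - 1)*(b + 6)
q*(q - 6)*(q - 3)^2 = q^4 - 12*q^3 + 45*q^2 - 54*q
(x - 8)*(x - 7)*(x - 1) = x^3 - 16*x^2 + 71*x - 56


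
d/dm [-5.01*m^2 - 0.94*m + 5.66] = -10.02*m - 0.94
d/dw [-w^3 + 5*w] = 5 - 3*w^2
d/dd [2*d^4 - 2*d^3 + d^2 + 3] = 2*d*(4*d^2 - 3*d + 1)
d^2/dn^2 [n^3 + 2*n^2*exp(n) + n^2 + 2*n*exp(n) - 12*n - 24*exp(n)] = 2*n^2*exp(n) + 10*n*exp(n) + 6*n - 16*exp(n) + 2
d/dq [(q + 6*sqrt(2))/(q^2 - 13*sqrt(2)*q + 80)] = (-q^2 - 12*sqrt(2)*q + 236)/(q^4 - 26*sqrt(2)*q^3 + 498*q^2 - 2080*sqrt(2)*q + 6400)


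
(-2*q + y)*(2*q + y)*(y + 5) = -4*q^2*y - 20*q^2 + y^3 + 5*y^2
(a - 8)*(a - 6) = a^2 - 14*a + 48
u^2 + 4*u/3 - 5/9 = (u - 1/3)*(u + 5/3)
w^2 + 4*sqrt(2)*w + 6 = (w + sqrt(2))*(w + 3*sqrt(2))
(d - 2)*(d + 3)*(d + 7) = d^3 + 8*d^2 + d - 42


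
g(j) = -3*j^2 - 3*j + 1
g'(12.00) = -75.00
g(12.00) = -467.00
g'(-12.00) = 69.00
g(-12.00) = -395.00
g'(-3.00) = 15.00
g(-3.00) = -17.00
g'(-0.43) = -0.42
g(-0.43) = 1.74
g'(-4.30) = 22.80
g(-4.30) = -41.57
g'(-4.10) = 21.60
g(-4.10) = -37.13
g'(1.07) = -9.42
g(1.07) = -5.64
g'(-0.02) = -2.88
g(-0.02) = 1.06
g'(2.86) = -20.16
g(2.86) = -32.12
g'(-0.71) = 1.26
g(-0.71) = 1.62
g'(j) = -6*j - 3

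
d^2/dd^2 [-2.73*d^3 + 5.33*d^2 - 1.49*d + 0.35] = 10.66 - 16.38*d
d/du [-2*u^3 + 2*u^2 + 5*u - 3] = -6*u^2 + 4*u + 5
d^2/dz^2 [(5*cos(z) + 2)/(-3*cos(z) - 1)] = (3*cos(z)^2 - cos(z) - 6)/(3*cos(z) + 1)^3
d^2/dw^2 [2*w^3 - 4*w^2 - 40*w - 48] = 12*w - 8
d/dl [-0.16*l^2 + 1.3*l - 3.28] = 1.3 - 0.32*l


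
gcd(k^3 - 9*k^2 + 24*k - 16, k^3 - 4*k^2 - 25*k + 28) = k - 1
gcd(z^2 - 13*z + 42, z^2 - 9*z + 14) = z - 7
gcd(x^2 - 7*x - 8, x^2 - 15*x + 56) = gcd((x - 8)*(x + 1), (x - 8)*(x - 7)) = x - 8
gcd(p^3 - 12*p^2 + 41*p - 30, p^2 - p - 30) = p - 6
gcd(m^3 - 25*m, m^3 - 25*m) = m^3 - 25*m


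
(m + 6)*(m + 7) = m^2 + 13*m + 42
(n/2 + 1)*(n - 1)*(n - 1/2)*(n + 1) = n^4/2 + 3*n^3/4 - n^2 - 3*n/4 + 1/2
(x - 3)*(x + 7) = x^2 + 4*x - 21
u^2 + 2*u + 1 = (u + 1)^2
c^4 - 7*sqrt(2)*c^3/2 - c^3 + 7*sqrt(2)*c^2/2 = c^2*(c - 1)*(c - 7*sqrt(2)/2)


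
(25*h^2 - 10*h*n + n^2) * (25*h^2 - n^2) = 625*h^4 - 250*h^3*n + 10*h*n^3 - n^4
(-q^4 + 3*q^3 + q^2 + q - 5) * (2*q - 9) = -2*q^5 + 15*q^4 - 25*q^3 - 7*q^2 - 19*q + 45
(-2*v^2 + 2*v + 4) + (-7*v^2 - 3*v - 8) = -9*v^2 - v - 4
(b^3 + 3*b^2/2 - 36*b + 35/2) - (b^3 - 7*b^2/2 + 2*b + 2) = 5*b^2 - 38*b + 31/2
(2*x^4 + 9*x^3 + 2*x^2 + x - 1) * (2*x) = 4*x^5 + 18*x^4 + 4*x^3 + 2*x^2 - 2*x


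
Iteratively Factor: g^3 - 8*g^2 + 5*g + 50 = (g - 5)*(g^2 - 3*g - 10) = (g - 5)*(g + 2)*(g - 5)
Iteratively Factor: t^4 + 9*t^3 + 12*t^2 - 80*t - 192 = (t - 3)*(t^3 + 12*t^2 + 48*t + 64) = (t - 3)*(t + 4)*(t^2 + 8*t + 16) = (t - 3)*(t + 4)^2*(t + 4)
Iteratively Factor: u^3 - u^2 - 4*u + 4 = (u - 2)*(u^2 + u - 2) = (u - 2)*(u + 2)*(u - 1)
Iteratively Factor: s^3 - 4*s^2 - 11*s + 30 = (s - 5)*(s^2 + s - 6) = (s - 5)*(s - 2)*(s + 3)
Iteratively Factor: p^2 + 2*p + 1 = (p + 1)*(p + 1)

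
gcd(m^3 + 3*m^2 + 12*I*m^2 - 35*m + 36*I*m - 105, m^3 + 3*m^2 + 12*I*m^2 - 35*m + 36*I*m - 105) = m^3 + m^2*(3 + 12*I) + m*(-35 + 36*I) - 105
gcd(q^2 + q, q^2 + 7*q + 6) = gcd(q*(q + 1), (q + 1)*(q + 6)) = q + 1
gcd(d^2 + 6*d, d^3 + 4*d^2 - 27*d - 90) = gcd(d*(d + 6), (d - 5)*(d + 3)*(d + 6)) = d + 6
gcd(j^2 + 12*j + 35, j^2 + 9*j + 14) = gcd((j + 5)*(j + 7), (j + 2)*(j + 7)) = j + 7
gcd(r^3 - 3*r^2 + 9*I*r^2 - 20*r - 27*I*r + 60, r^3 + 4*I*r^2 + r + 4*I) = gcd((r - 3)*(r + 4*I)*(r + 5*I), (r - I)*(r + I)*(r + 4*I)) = r + 4*I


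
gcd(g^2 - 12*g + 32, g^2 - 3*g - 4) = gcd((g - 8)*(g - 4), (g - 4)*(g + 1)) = g - 4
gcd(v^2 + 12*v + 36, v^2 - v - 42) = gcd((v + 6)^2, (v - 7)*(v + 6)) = v + 6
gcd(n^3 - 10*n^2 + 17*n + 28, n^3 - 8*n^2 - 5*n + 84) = n^2 - 11*n + 28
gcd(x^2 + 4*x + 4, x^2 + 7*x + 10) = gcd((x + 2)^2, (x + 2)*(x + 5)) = x + 2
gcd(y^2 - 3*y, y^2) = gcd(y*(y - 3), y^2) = y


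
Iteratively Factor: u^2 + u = (u + 1)*(u)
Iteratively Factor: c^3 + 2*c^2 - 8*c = (c - 2)*(c^2 + 4*c) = (c - 2)*(c + 4)*(c)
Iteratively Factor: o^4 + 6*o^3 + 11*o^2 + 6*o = (o + 2)*(o^3 + 4*o^2 + 3*o) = (o + 1)*(o + 2)*(o^2 + 3*o) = o*(o + 1)*(o + 2)*(o + 3)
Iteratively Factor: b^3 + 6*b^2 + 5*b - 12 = (b + 3)*(b^2 + 3*b - 4) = (b + 3)*(b + 4)*(b - 1)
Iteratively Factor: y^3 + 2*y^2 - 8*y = (y - 2)*(y^2 + 4*y) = y*(y - 2)*(y + 4)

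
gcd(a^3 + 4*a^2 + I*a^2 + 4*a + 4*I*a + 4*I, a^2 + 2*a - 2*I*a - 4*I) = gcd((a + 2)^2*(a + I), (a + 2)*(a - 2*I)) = a + 2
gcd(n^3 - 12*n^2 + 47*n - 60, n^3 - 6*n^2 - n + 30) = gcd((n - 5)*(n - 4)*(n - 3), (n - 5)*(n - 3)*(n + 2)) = n^2 - 8*n + 15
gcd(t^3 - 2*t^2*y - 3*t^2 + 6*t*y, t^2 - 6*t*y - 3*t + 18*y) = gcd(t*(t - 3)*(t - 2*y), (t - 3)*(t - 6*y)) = t - 3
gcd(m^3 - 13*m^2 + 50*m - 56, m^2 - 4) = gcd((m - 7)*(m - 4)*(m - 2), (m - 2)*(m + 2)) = m - 2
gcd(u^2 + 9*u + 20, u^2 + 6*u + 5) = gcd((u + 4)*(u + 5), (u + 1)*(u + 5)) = u + 5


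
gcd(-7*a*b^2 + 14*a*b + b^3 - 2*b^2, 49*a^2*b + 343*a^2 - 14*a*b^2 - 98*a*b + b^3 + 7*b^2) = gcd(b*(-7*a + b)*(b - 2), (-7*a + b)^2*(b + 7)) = 7*a - b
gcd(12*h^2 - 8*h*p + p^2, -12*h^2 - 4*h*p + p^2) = -6*h + p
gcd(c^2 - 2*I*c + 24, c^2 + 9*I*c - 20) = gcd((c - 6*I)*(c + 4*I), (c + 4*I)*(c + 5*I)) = c + 4*I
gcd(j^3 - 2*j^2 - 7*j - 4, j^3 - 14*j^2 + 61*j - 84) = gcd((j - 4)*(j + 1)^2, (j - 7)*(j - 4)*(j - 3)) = j - 4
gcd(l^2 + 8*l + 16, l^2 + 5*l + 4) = l + 4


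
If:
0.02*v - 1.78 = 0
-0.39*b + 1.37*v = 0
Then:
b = 312.64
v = 89.00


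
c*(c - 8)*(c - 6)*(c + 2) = c^4 - 12*c^3 + 20*c^2 + 96*c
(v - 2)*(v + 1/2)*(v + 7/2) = v^3 + 2*v^2 - 25*v/4 - 7/2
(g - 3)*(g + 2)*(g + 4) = g^3 + 3*g^2 - 10*g - 24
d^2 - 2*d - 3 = (d - 3)*(d + 1)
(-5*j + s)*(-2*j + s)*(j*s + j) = 10*j^3*s + 10*j^3 - 7*j^2*s^2 - 7*j^2*s + j*s^3 + j*s^2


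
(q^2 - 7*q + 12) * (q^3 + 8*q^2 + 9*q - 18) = q^5 + q^4 - 35*q^3 + 15*q^2 + 234*q - 216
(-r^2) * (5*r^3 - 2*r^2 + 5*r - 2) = -5*r^5 + 2*r^4 - 5*r^3 + 2*r^2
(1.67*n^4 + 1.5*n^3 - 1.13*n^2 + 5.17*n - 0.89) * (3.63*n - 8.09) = 6.0621*n^5 - 8.0653*n^4 - 16.2369*n^3 + 27.9088*n^2 - 45.056*n + 7.2001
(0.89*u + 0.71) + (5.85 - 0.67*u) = 0.22*u + 6.56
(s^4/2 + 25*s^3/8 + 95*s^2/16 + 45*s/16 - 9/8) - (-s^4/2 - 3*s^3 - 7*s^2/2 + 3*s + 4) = s^4 + 49*s^3/8 + 151*s^2/16 - 3*s/16 - 41/8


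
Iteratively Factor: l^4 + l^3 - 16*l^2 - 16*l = (l + 4)*(l^3 - 3*l^2 - 4*l) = (l + 1)*(l + 4)*(l^2 - 4*l) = l*(l + 1)*(l + 4)*(l - 4)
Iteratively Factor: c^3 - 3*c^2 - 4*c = (c - 4)*(c^2 + c) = (c - 4)*(c + 1)*(c)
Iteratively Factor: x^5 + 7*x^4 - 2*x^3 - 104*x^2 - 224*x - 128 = (x + 4)*(x^4 + 3*x^3 - 14*x^2 - 48*x - 32) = (x + 4)^2*(x^3 - x^2 - 10*x - 8) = (x - 4)*(x + 4)^2*(x^2 + 3*x + 2) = (x - 4)*(x + 1)*(x + 4)^2*(x + 2)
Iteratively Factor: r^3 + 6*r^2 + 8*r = (r)*(r^2 + 6*r + 8) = r*(r + 2)*(r + 4)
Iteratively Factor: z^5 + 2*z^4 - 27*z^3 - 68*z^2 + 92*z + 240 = (z + 4)*(z^4 - 2*z^3 - 19*z^2 + 8*z + 60) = (z - 2)*(z + 4)*(z^3 - 19*z - 30) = (z - 2)*(z + 2)*(z + 4)*(z^2 - 2*z - 15) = (z - 5)*(z - 2)*(z + 2)*(z + 4)*(z + 3)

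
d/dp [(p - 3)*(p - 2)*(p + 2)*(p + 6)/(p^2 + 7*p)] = 2*(p^5 + 12*p^4 + 21*p^3 - 71*p^2 - 72*p - 252)/(p^2*(p^2 + 14*p + 49))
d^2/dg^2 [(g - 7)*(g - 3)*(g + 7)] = 6*g - 6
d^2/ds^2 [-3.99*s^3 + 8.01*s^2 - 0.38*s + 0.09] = 16.02 - 23.94*s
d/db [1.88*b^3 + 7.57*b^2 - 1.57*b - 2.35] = 5.64*b^2 + 15.14*b - 1.57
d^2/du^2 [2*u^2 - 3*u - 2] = 4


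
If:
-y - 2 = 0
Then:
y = -2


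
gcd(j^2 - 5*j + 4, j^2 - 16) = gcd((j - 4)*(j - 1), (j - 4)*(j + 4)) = j - 4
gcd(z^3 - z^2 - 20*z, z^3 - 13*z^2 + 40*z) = z^2 - 5*z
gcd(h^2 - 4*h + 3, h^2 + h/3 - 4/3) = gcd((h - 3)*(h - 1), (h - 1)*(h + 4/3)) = h - 1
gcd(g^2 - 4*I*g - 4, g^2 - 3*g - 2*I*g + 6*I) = g - 2*I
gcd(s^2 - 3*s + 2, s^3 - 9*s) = 1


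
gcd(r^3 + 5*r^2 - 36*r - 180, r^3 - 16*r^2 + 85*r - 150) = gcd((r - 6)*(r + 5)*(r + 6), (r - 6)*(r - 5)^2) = r - 6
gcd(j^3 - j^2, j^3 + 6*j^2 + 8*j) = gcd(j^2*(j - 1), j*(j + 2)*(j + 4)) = j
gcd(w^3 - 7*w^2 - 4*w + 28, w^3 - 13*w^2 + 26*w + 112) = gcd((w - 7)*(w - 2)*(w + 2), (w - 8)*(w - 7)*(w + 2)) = w^2 - 5*w - 14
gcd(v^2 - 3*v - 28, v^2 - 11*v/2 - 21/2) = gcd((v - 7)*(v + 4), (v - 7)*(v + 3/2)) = v - 7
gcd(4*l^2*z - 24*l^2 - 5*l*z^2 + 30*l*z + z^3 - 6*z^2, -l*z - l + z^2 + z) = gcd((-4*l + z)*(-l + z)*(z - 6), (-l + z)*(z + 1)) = -l + z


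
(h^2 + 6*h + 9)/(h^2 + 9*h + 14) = (h^2 + 6*h + 9)/(h^2 + 9*h + 14)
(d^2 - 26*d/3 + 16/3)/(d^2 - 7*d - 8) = (d - 2/3)/(d + 1)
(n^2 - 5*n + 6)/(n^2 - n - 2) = (n - 3)/(n + 1)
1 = 1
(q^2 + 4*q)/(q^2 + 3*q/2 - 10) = 2*q/(2*q - 5)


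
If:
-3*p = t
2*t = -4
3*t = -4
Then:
No Solution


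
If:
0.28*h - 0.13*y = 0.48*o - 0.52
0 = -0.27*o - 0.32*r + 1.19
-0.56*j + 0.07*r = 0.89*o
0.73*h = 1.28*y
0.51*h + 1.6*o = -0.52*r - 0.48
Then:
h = -3.64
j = 1.28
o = -0.48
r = 4.12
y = -2.08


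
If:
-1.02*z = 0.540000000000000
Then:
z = -0.53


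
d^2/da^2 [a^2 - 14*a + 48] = 2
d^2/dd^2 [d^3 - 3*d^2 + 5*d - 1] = 6*d - 6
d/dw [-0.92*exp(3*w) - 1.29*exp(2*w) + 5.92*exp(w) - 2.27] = (-2.76*exp(2*w) - 2.58*exp(w) + 5.92)*exp(w)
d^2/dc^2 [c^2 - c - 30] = 2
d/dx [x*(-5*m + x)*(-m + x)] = 5*m^2 - 12*m*x + 3*x^2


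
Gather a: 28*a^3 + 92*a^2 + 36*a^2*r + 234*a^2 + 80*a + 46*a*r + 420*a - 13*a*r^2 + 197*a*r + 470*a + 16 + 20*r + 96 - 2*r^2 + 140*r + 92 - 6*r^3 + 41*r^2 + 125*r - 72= 28*a^3 + a^2*(36*r + 326) + a*(-13*r^2 + 243*r + 970) - 6*r^3 + 39*r^2 + 285*r + 132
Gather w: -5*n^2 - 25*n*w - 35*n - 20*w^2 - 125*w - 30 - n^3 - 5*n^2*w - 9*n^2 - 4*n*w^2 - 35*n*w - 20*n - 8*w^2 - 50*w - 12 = -n^3 - 14*n^2 - 55*n + w^2*(-4*n - 28) + w*(-5*n^2 - 60*n - 175) - 42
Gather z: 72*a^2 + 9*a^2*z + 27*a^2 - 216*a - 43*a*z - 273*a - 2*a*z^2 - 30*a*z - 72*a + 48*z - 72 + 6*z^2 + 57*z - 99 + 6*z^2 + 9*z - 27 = 99*a^2 - 561*a + z^2*(12 - 2*a) + z*(9*a^2 - 73*a + 114) - 198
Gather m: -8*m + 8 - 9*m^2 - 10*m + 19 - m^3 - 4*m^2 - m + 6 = -m^3 - 13*m^2 - 19*m + 33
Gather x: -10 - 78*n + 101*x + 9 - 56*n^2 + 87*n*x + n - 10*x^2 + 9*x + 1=-56*n^2 - 77*n - 10*x^2 + x*(87*n + 110)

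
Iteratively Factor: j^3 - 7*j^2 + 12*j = (j - 4)*(j^2 - 3*j) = (j - 4)*(j - 3)*(j)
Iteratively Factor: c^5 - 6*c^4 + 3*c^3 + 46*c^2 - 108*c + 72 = (c - 2)*(c^4 - 4*c^3 - 5*c^2 + 36*c - 36) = (c - 2)^2*(c^3 - 2*c^2 - 9*c + 18) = (c - 2)^3*(c^2 - 9) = (c - 3)*(c - 2)^3*(c + 3)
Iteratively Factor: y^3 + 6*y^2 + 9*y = (y + 3)*(y^2 + 3*y) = (y + 3)^2*(y)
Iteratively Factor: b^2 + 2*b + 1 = (b + 1)*(b + 1)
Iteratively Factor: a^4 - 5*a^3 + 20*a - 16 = (a + 2)*(a^3 - 7*a^2 + 14*a - 8) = (a - 4)*(a + 2)*(a^2 - 3*a + 2) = (a - 4)*(a - 2)*(a + 2)*(a - 1)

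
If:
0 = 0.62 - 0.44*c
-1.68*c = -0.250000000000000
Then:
No Solution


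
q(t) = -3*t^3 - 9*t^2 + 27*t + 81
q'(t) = -9*t^2 - 18*t + 27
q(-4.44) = 46.28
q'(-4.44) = -70.50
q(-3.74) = 11.07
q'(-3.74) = -31.57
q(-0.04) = 79.91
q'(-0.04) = 27.71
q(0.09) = 83.35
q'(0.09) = 25.31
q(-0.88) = 52.31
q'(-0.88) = 35.87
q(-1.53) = 29.37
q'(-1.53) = 33.47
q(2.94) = 6.35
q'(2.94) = -103.71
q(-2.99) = 0.00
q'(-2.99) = 0.36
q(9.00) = -2592.00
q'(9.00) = -864.00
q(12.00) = -6075.00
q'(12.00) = -1485.00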